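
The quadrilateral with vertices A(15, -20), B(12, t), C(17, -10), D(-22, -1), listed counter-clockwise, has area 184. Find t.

Write out the shoelace sum; only the two edges meeting at B involve t:
2·Area = [(15·t − 12·(-20)) + (12·(-10) − 17·t)] + 218
       = -2·t + 338 = 368
⇒ t = -15.

-15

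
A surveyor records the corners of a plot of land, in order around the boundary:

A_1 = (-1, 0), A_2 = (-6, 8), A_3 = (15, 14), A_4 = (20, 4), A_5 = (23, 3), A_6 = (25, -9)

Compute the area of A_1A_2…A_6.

Σ = (-8) + (-204) + (-220) + (-32) + (-282) + (-9) = -755
Area = |Σ|/2 = 377.5.

377.5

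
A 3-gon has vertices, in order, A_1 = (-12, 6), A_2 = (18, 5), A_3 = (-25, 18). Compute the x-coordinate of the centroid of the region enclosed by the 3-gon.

-19/3

Apply Gauss's area formula. First the cross-terms c_i = x_i·y_{i+1} − x_{i+1}·y_i:
  -168, 449, 66  ⇒  2A = 347, A = 173.5.
Then Σ (x_i + x_{i+1})·c_i = -6593, so x̄ = -6593 / (6·173.5) = -19/3.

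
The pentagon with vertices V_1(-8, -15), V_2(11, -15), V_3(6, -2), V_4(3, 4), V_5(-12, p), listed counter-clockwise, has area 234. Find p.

-13

Write out the shoelace sum; only the two edges meeting at V_5 involve p:
2·Area = [(3·p − (-12)·4) + ((-12)·(-15) − (-8)·p)] + 383
       = 11·p + 611 = 468
⇒ p = -13.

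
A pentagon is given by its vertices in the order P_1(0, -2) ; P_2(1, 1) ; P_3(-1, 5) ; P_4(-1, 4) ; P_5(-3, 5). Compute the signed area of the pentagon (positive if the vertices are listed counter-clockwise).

11

Apply the surveyor's formula: 2A = Σ (x_i·y_{i+1} − x_{i+1}·y_i), indices taken mod 5.
Σ = (2) + (6) + (1) + (7) + (6) = 22
Signed area = Σ/2 = 11 (positive ⇒ counter-clockwise traversal).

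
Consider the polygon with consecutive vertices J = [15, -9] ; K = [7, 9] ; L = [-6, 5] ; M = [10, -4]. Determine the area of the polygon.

Apply the shoelace (surveyor's) formula: 2A = Σ (x_i·y_{i+1} − x_{i+1}·y_i), indices taken mod 4.
Σ = (198) + (89) + (-26) + (-30) = 231
Area = |Σ|/2 = 115.5.

115.5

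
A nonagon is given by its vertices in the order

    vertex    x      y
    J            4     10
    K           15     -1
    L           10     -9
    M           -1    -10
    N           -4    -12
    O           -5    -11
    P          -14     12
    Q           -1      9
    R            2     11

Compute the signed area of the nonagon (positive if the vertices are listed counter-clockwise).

-406.5

Σ = (-154) + (-125) + (-109) + (-28) + (-16) + (-214) + (-114) + (-29) + (-24) = -813
Signed area = Σ/2 = -406.5 (negative ⇒ clockwise traversal).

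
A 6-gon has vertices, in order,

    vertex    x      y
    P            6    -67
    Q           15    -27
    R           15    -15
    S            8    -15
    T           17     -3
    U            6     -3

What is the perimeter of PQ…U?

|PQ| = √((9)² + (40)²) = √1681 = 41
|QR| = √((0)² + (12)²) = √144 = 12
|RS| = √((-7)² + (0)²) = √49 = 7
|ST| = √((9)² + (12)²) = √225 = 15
|TU| = √((-11)² + (0)²) = √121 = 11
|UP| = √((0)² + (-64)²) = √4096 = 64
Perimeter = 41 + 12 + 7 + 15 + 11 + 64 = 150.

150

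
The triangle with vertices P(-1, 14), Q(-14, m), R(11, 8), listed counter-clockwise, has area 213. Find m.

The doubled signed area Σ (x_i y_{i+1} − x_{i+1} y_i) is linear in m.
With m=0 it equals 246; the coefficient of m is -12 (from the two edges through Q).
So -12·m + 246 = 2·213 = 426 ⇒ m = -15.

-15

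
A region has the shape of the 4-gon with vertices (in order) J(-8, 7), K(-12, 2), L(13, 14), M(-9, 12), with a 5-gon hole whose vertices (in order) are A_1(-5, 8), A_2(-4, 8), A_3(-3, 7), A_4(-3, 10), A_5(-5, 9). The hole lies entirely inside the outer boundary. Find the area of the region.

91

Outer boundary:
Cross-terms: 68, -194, 282, 33  ⇒  Σ = 189
Area = |Σ|/2 = 94.5.
Hole:
Apply Gauss's area formula: 2A = Σ (x_i·y_{i+1} − x_{i+1}·y_i), indices taken mod 5.
Cross-terms: -8, -4, -9, 23, 5  ⇒  Σ = 7
Area = |Σ|/2 = 3.5.
Net area = 94.5 − 3.5 = 91.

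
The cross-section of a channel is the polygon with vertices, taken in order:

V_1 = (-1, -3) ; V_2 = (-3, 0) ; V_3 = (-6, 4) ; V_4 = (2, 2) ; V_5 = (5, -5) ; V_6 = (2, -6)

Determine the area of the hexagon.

46.5

Cross-terms: -9, -12, -20, -20, -20, -12  ⇒  Σ = -93
Area = |Σ|/2 = 46.5.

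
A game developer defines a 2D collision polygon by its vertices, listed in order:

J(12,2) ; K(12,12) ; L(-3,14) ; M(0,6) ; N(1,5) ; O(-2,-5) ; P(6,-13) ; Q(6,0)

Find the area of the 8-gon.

Apply the surveyor's formula: 2A = Σ (x_i·y_{i+1} − x_{i+1}·y_i), indices taken mod 8.
J→K: (12)(12) − (12)(2) = 120
K→L: (12)(14) − (-3)(12) = 204
L→M: (-3)(6) − (0)(14) = -18
M→N: (0)(5) − (1)(6) = -6
N→O: (1)(-5) − (-2)(5) = 5
O→P: (-2)(-13) − (6)(-5) = 56
P→Q: (6)(0) − (6)(-13) = 78
Q→J: (6)(2) − (12)(0) = 12
Σ = 451
Area = |Σ|/2 = 225.5.

225.5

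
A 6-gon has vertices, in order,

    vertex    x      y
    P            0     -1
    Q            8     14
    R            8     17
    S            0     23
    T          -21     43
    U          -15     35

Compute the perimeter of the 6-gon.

|PQ| = √((8)² + (15)²) = √289 = 17
|QR| = √((0)² + (3)²) = √9 = 3
|RS| = √((-8)² + (6)²) = √100 = 10
|ST| = √((-21)² + (20)²) = √841 = 29
|TU| = √((6)² + (-8)²) = √100 = 10
|UP| = √((15)² + (-36)²) = √1521 = 39
Perimeter = 17 + 3 + 10 + 29 + 10 + 39 = 108.

108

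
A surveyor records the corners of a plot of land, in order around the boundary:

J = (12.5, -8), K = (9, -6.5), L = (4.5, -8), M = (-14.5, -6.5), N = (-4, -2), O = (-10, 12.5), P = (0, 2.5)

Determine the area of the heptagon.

160.25

J→K: (12.5)(-6.5) − (9)(-8) = -9.25
K→L: (9)(-8) − (4.5)(-6.5) = -42.75
L→M: (4.5)(-6.5) − (-14.5)(-8) = -145.25
M→N: (-14.5)(-2) − (-4)(-6.5) = 3
N→O: (-4)(12.5) − (-10)(-2) = -70
O→P: (-10)(2.5) − (0)(12.5) = -25
P→J: (0)(-8) − (12.5)(2.5) = -31.25
Σ = -320.5
Area = |Σ|/2 = 160.25.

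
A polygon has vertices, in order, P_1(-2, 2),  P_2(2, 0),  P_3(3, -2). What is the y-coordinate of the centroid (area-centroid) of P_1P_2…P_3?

0

Apply the shoelace formula. First the cross-terms c_i = x_i·y_{i+1} − x_{i+1}·y_i:
  -4, -4, 2  ⇒  2A = -6, A = -3.
Then Σ (y_i + y_{i+1})·c_i = 0, so ȳ = 0 / (6·(-3)) = 0.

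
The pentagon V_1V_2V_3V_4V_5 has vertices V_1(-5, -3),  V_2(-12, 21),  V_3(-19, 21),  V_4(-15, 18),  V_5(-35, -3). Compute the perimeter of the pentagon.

|V_1V_2| = √((-7)² + (24)²) = √625 = 25
|V_2V_3| = √((-7)² + (0)²) = √49 = 7
|V_3V_4| = √((4)² + (-3)²) = √25 = 5
|V_4V_5| = √((-20)² + (-21)²) = √841 = 29
|V_5V_1| = √((30)² + (0)²) = √900 = 30
Perimeter = 25 + 7 + 5 + 29 + 30 = 96.

96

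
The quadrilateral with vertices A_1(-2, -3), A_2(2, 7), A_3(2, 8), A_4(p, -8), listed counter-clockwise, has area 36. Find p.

-10

The doubled signed area Σ (x_i y_{i+1} − x_{i+1} y_i) is linear in p.
With p=0 it equals -38; the coefficient of p is -11 (from the two edges through A_4).
So -11·p + -38 = 2·36 = 72 ⇒ p = -10.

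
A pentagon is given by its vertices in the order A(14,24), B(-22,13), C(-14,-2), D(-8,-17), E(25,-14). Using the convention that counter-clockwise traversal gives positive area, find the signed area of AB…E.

1245.5

Apply the surveyor's formula: 2A = Σ (x_i·y_{i+1} − x_{i+1}·y_i), indices taken mod 5.
A→B: (14)(13) − (-22)(24) = 710
B→C: (-22)(-2) − (-14)(13) = 226
C→D: (-14)(-17) − (-8)(-2) = 222
D→E: (-8)(-14) − (25)(-17) = 537
E→A: (25)(24) − (14)(-14) = 796
Σ = 2491
Signed area = Σ/2 = 1245.5 (positive ⇒ counter-clockwise traversal).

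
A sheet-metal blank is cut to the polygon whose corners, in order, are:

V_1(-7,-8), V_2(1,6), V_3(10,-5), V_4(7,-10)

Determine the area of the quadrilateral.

145

Apply the surveyor's formula: 2A = Σ (x_i·y_{i+1} − x_{i+1}·y_i), indices taken mod 4.
Σ = (-34) + (-65) + (-65) + (-126) = -290
Area = |Σ|/2 = 145.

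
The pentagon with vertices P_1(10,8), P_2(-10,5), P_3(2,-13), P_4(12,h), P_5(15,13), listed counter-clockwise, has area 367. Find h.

-14

The doubled signed area Σ (x_i y_{i+1} − x_{i+1} y_i) is linear in h.
With h=0 it equals 552; the coefficient of h is -13 (from the two edges through P_4).
So -13·h + 552 = 2·367 = 734 ⇒ h = -14.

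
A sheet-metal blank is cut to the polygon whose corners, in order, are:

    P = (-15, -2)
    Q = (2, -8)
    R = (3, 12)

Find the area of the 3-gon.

Apply the surveyor's formula: 2A = Σ (x_i·y_{i+1} − x_{i+1}·y_i), indices taken mod 3.
Cross-terms: 124, 48, 174  ⇒  Σ = 346
Area = |Σ|/2 = 173.

173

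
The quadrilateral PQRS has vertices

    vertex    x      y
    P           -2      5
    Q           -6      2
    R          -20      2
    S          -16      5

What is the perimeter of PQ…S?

|PQ| = √((-4)² + (-3)²) = √25 = 5
|QR| = √((-14)² + (0)²) = √196 = 14
|RS| = √((4)² + (3)²) = √25 = 5
|SP| = √((14)² + (0)²) = √196 = 14
Perimeter = 5 + 14 + 5 + 14 = 38.

38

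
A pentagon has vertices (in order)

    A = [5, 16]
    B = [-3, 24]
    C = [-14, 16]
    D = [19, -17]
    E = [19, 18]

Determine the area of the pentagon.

634.5

Apply the shoelace formula: 2A = Σ (x_i·y_{i+1} − x_{i+1}·y_i), indices taken mod 5.
Σ = (168) + (288) + (-66) + (665) + (214) = 1269
Area = |Σ|/2 = 634.5.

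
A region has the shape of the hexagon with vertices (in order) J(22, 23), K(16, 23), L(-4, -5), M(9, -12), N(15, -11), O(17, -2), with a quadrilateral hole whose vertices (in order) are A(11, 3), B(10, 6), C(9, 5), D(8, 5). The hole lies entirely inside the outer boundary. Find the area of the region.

455

Outer boundary:
Apply Gauss's area formula: 2A = Σ (x_i·y_{i+1} − x_{i+1}·y_i), indices taken mod 6.
J→K: (22)(23) − (16)(23) = 138
K→L: (16)(-5) − (-4)(23) = 12
L→M: (-4)(-12) − (9)(-5) = 93
M→N: (9)(-11) − (15)(-12) = 81
N→O: (15)(-2) − (17)(-11) = 157
O→J: (17)(23) − (22)(-2) = 435
Σ = 916
Area = |Σ|/2 = 458.
Hole:
Apply the shoelace formula: 2A = Σ (x_i·y_{i+1} − x_{i+1}·y_i), indices taken mod 4.
Σ = (36) + (-4) + (5) + (-31) = 6
Area = |Σ|/2 = 3.
Net area = 458 − 3 = 455.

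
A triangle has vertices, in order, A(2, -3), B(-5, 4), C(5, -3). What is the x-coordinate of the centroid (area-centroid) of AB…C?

Apply the surveyor's formula. First the cross-terms c_i = x_i·y_{i+1} − x_{i+1}·y_i:
  -7, -5, -9  ⇒  2A = -21, A = -10.5.
Then Σ (x_i + x_{i+1})·c_i = -42, so x̄ = -42 / (6·(-10.5)) = 2/3.

2/3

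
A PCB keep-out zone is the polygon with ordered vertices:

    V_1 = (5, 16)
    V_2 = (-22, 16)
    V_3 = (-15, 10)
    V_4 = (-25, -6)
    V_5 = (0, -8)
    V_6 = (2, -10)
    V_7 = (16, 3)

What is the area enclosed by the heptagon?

707.5

Σ = (432) + (20) + (340) + (200) + (16) + (166) + (241) = 1415
Area = |Σ|/2 = 707.5.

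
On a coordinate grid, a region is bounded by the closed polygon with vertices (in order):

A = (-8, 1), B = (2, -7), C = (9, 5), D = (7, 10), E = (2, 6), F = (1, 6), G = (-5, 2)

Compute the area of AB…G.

Σ = (54) + (73) + (55) + (22) + (6) + (32) + (11) = 253
Area = |Σ|/2 = 126.5.

126.5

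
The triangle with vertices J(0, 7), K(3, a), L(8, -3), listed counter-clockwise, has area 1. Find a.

3

Write out the shoelace sum; only the two edges meeting at K involve a:
2·Area = [(0·a − 3·7) + (3·(-3) − 8·a)] + 56
       = -8·a + 26 = 2
⇒ a = 3.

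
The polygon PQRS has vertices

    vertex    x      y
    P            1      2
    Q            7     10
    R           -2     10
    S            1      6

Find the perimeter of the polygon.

28

|PQ| = √((6)² + (8)²) = √100 = 10
|QR| = √((-9)² + (0)²) = √81 = 9
|RS| = √((3)² + (-4)²) = √25 = 5
|SP| = √((0)² + (-4)²) = √16 = 4
Perimeter = 10 + 9 + 5 + 4 = 28.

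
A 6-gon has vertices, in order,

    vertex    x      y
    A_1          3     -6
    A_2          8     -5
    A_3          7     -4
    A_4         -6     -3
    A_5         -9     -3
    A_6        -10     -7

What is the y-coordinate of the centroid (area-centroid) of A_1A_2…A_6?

-4.875

Apply Gauss's area formula. First the cross-terms c_i = x_i·y_{i+1} − x_{i+1}·y_i:
  33, 3, -45, -9, 33, 81  ⇒  2A = 96, A = 48.
Then Σ (y_i + y_{i+1})·c_i = -1404, so ȳ = -1404 / (6·48) = -4.875.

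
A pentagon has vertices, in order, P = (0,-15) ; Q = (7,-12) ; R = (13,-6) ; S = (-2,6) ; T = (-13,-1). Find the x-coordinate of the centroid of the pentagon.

1/280

Apply the shoelace (surveyor's) formula. First the cross-terms c_i = x_i·y_{i+1} − x_{i+1}·y_i:
  105, 114, 66, 80, 195  ⇒  2A = 560, A = 280.
Then Σ (x_i + x_{i+1})·c_i = 6, so x̄ = 6 / (6·280) = 1/280.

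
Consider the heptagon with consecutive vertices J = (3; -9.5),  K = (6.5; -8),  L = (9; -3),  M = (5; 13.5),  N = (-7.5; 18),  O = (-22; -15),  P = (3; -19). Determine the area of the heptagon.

709

Apply the shoelace (surveyor's) formula: 2A = Σ (x_i·y_{i+1} − x_{i+1}·y_i), indices taken mod 7.
Cross-terms: 37.75, 52.5, 136.5, 191.25, 508.5, 463, 28.5  ⇒  Σ = 1418
Area = |Σ|/2 = 709.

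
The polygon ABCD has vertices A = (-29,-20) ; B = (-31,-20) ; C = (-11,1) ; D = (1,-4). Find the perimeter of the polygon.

78

|AB| = √((-2)² + (0)²) = √4 = 2
|BC| = √((20)² + (21)²) = √841 = 29
|CD| = √((12)² + (-5)²) = √169 = 13
|DA| = √((-30)² + (-16)²) = √1156 = 34
Perimeter = 2 + 29 + 13 + 34 = 78.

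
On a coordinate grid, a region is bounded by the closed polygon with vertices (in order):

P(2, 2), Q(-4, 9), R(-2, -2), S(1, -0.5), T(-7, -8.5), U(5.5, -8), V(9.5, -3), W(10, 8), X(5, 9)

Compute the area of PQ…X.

176.625

Apply the shoelace (surveyor's) formula: 2A = Σ (x_i·y_{i+1} − x_{i+1}·y_i), indices taken mod 9.
P→Q: (2)(9) − (-4)(2) = 26
Q→R: (-4)(-2) − (-2)(9) = 26
R→S: (-2)(-0.5) − (1)(-2) = 3
S→T: (1)(-8.5) − (-7)(-0.5) = -12
T→U: (-7)(-8) − (5.5)(-8.5) = 102.75
U→V: (5.5)(-3) − (9.5)(-8) = 59.5
V→W: (9.5)(8) − (10)(-3) = 106
W→X: (10)(9) − (5)(8) = 50
X→P: (5)(2) − (2)(9) = -8
Σ = 353.25
Area = |Σ|/2 = 176.625.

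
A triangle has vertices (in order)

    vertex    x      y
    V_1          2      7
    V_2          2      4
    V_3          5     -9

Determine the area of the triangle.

Cross-terms: -6, -38, 53  ⇒  Σ = 9
Area = |Σ|/2 = 4.5.

4.5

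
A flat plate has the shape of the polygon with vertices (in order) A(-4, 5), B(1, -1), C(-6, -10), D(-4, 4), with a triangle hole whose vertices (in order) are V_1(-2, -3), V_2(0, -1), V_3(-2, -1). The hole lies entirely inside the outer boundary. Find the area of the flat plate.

Outer boundary:
Apply the shoelace formula: 2A = Σ (x_i·y_{i+1} − x_{i+1}·y_i), indices taken mod 4.
Σ = (-1) + (-16) + (-64) + (-4) = -85
Area = |Σ|/2 = 42.5.
Hole:
Apply Gauss's area formula: 2A = Σ (x_i·y_{i+1} − x_{i+1}·y_i), indices taken mod 3.
Σ = (2) + (-2) + (4) = 4
Area = |Σ|/2 = 2.
Net area = 42.5 − 2 = 40.5.

40.5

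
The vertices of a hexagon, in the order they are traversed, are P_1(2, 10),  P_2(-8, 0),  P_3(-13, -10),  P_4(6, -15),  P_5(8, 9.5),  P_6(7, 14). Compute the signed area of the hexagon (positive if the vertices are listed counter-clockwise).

Apply the shoelace (surveyor's) formula: 2A = Σ (x_i·y_{i+1} − x_{i+1}·y_i), indices taken mod 6.
P_1→P_2: (2)(0) − (-8)(10) = 80
P_2→P_3: (-8)(-10) − (-13)(0) = 80
P_3→P_4: (-13)(-15) − (6)(-10) = 255
P_4→P_5: (6)(9.5) − (8)(-15) = 177
P_5→P_6: (8)(14) − (7)(9.5) = 45.5
P_6→P_1: (7)(10) − (2)(14) = 42
Σ = 679.5
Signed area = Σ/2 = 339.75 (positive ⇒ counter-clockwise traversal).

339.75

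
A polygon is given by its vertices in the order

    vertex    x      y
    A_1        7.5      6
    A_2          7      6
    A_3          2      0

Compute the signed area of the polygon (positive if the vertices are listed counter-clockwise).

1.5

Apply Gauss's area formula: 2A = Σ (x_i·y_{i+1} − x_{i+1}·y_i), indices taken mod 3.
Cross-terms: 3, -12, 12  ⇒  Σ = 3
Signed area = Σ/2 = 1.5 (positive ⇒ counter-clockwise traversal).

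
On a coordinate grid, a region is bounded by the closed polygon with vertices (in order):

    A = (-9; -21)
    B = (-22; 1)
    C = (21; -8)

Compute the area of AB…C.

414.5

Apply the shoelace formula: 2A = Σ (x_i·y_{i+1} − x_{i+1}·y_i), indices taken mod 3.
Σ = (-471) + (155) + (-513) = -829
Area = |Σ|/2 = 414.5.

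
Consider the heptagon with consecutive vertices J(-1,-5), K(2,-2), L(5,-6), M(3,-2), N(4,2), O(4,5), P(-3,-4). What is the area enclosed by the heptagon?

Cross-terms: 12, -2, 8, 14, 12, -1, 11  ⇒  Σ = 54
Area = |Σ|/2 = 27.

27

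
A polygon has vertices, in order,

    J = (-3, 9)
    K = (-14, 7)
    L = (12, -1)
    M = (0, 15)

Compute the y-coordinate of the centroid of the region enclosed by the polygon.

Apply the shoelace (surveyor's) formula. First the cross-terms c_i = x_i·y_{i+1} − x_{i+1}·y_i:
  105, -70, 180, 45  ⇒  2A = 260, A = 130.
Then Σ (y_i + y_{i+1})·c_i = 4860, so ȳ = 4860 / (6·130) = 81/13.

81/13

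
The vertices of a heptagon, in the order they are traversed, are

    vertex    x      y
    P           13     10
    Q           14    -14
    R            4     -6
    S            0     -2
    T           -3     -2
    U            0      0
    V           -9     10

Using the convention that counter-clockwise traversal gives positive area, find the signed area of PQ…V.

-292

Apply the shoelace formula: 2A = Σ (x_i·y_{i+1} − x_{i+1}·y_i), indices taken mod 7.
Cross-terms: -322, -28, -8, -6, 0, 0, -220  ⇒  Σ = -584
Signed area = Σ/2 = -292 (negative ⇒ clockwise traversal).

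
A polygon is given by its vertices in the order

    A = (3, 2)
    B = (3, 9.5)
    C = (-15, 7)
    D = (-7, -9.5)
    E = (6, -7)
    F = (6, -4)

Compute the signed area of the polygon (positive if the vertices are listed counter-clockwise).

262.75

Apply the shoelace formula: 2A = Σ (x_i·y_{i+1} − x_{i+1}·y_i), indices taken mod 6.
A→B: (3)(9.5) − (3)(2) = 22.5
B→C: (3)(7) − (-15)(9.5) = 163.5
C→D: (-15)(-9.5) − (-7)(7) = 191.5
D→E: (-7)(-7) − (6)(-9.5) = 106
E→F: (6)(-4) − (6)(-7) = 18
F→A: (6)(2) − (3)(-4) = 24
Σ = 525.5
Signed area = Σ/2 = 262.75 (positive ⇒ counter-clockwise traversal).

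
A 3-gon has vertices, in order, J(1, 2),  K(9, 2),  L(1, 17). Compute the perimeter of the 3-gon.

|JK| = √((8)² + (0)²) = √64 = 8
|KL| = √((-8)² + (15)²) = √289 = 17
|LJ| = √((0)² + (-15)²) = √225 = 15
Perimeter = 8 + 17 + 15 = 40.

40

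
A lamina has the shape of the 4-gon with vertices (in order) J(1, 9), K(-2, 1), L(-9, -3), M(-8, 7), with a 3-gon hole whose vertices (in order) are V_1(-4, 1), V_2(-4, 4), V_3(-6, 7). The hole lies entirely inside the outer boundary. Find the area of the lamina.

63

Outer boundary:
Apply the shoelace formula: 2A = Σ (x_i·y_{i+1} − x_{i+1}·y_i), indices taken mod 4.
Cross-terms: 19, 15, -87, -79  ⇒  Σ = -132
Area = |Σ|/2 = 66.
Hole:
Σ = (-12) + (-4) + (22) = 6
Area = |Σ|/2 = 3.
Net area = 66 − 3 = 63.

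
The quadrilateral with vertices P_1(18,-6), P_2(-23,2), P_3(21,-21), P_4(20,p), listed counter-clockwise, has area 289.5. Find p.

Write out the shoelace sum; only the two edges meeting at P_4 involve p:
2·Area = [(21·p − 20·(-21)) + (20·(-6) − 18·p)] + 339
       = 3·p + 639 = 579
⇒ p = -20.

-20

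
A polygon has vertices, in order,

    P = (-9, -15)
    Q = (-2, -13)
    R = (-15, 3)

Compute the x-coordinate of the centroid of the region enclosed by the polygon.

-26/3

Apply the surveyor's formula. First the cross-terms c_i = x_i·y_{i+1} − x_{i+1}·y_i:
  87, -201, 252  ⇒  2A = 138, A = 69.
Then Σ (x_i + x_{i+1})·c_i = -3588, so x̄ = -3588 / (6·69) = -26/3.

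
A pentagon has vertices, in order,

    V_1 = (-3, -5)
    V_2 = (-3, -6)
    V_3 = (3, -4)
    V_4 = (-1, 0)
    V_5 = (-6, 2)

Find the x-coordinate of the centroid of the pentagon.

-16/9

Apply the surveyor's formula. First the cross-terms c_i = x_i·y_{i+1} − x_{i+1}·y_i:
  3, 30, -4, -2, 36  ⇒  2A = 63, A = 31.5.
Then Σ (x_i + x_{i+1})·c_i = -336, so x̄ = -336 / (6·31.5) = -16/9.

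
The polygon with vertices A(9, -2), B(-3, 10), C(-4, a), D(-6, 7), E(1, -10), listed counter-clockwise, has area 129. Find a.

Write out the shoelace sum; only the two edges meeting at C involve a:
2·Area = [((-3)·a − (-4)·10) + ((-4)·7 − (-6)·a)] + 225
       = 3·a + 237 = 258
⇒ a = 7.

7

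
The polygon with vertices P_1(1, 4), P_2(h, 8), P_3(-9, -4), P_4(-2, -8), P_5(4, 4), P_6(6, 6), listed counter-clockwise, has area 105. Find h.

Write out the shoelace sum; only the two edges meeting at P_2 involve h:
2·Area = [(1·8 − h·4) + (h·(-4) − (-9)·8)] + 106
       = -8·h + 186 = 210
⇒ h = -3.

-3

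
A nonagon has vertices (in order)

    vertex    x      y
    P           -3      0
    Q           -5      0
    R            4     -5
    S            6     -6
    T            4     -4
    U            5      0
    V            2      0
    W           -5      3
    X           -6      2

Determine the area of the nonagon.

35.5

Apply Gauss's area formula: 2A = Σ (x_i·y_{i+1} − x_{i+1}·y_i), indices taken mod 9.
P→Q: (-3)(0) − (-5)(0) = 0
Q→R: (-5)(-5) − (4)(0) = 25
R→S: (4)(-6) − (6)(-5) = 6
S→T: (6)(-4) − (4)(-6) = 0
T→U: (4)(0) − (5)(-4) = 20
U→V: (5)(0) − (2)(0) = 0
V→W: (2)(3) − (-5)(0) = 6
W→X: (-5)(2) − (-6)(3) = 8
X→P: (-6)(0) − (-3)(2) = 6
Σ = 71
Area = |Σ|/2 = 35.5.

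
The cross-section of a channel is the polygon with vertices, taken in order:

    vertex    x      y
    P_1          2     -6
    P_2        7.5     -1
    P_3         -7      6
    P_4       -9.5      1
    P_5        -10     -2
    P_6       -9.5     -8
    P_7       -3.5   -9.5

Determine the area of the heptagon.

161.625

Apply the shoelace (surveyor's) formula: 2A = Σ (x_i·y_{i+1} − x_{i+1}·y_i), indices taken mod 7.
Cross-terms: 43, 38, 50, 29, 61, 62.25, 40  ⇒  Σ = 323.25
Area = |Σ|/2 = 161.625.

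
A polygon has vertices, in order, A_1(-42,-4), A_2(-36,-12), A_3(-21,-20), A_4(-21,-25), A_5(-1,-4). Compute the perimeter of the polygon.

102

|A_1A_2| = √((6)² + (-8)²) = √100 = 10
|A_2A_3| = √((15)² + (-8)²) = √289 = 17
|A_3A_4| = √((0)² + (-5)²) = √25 = 5
|A_4A_5| = √((20)² + (21)²) = √841 = 29
|A_5A_1| = √((-41)² + (0)²) = √1681 = 41
Perimeter = 10 + 17 + 5 + 29 + 41 = 102.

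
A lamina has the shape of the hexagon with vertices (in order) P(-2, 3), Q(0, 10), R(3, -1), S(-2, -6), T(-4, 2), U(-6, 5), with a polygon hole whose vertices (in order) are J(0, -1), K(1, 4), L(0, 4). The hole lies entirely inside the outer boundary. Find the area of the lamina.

54.5

Outer boundary:
Apply the shoelace formula: 2A = Σ (x_i·y_{i+1} − x_{i+1}·y_i), indices taken mod 6.
Σ = (-20) + (-30) + (-20) + (-28) + (-8) + (-8) = -114
Area = |Σ|/2 = 57.
Hole:
Apply the surveyor's formula: 2A = Σ (x_i·y_{i+1} − x_{i+1}·y_i), indices taken mod 3.
Σ = (1) + (4) + (0) = 5
Area = |Σ|/2 = 2.5.
Net area = 57 − 2.5 = 54.5.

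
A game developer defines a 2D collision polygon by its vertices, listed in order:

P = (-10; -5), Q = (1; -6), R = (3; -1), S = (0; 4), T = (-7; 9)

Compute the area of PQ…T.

Apply Gauss's area formula: 2A = Σ (x_i·y_{i+1} − x_{i+1}·y_i), indices taken mod 5.
Cross-terms: 65, 17, 12, 28, 125  ⇒  Σ = 247
Area = |Σ|/2 = 123.5.

123.5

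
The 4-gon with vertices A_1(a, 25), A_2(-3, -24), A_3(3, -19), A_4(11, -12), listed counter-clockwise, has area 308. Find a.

The doubled signed area Σ (x_i y_{i+1} − x_{i+1} y_i) is linear in a.
With a=0 it equals 652; the coefficient of a is -12 (from the two edges through A_1).
So -12·a + 652 = 2·308 = 616 ⇒ a = 3.

3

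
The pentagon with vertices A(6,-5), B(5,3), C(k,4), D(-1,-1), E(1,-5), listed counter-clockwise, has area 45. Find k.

2

The doubled signed area Σ (x_i y_{i+1} − x_{i+1} y_i) is linear in k.
With k=0 it equals 98; the coefficient of k is -4 (from the two edges through C).
So -4·k + 98 = 2·45 = 90 ⇒ k = 2.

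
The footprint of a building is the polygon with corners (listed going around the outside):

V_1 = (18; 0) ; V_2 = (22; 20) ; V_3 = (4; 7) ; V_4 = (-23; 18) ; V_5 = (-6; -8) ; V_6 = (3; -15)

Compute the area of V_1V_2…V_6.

V_1→V_2: (18)(20) − (22)(0) = 360
V_2→V_3: (22)(7) − (4)(20) = 74
V_3→V_4: (4)(18) − (-23)(7) = 233
V_4→V_5: (-23)(-8) − (-6)(18) = 292
V_5→V_6: (-6)(-15) − (3)(-8) = 114
V_6→V_1: (3)(0) − (18)(-15) = 270
Σ = 1343
Area = |Σ|/2 = 671.5.

671.5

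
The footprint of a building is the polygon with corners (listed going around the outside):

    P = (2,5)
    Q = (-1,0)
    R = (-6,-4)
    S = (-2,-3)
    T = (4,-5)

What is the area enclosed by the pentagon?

35.5

Apply the surveyor's formula: 2A = Σ (x_i·y_{i+1} − x_{i+1}·y_i), indices taken mod 5.
Σ = (5) + (4) + (10) + (22) + (30) = 71
Area = |Σ|/2 = 35.5.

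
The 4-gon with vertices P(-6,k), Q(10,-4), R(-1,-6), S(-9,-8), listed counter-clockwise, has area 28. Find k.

The doubled signed area Σ (x_i y_{i+1} − x_{i+1} y_i) is linear in k.
With k=0 it equals -134; the coefficient of k is -19 (from the two edges through P).
So -19·k + -134 = 2·28 = 56 ⇒ k = -10.

-10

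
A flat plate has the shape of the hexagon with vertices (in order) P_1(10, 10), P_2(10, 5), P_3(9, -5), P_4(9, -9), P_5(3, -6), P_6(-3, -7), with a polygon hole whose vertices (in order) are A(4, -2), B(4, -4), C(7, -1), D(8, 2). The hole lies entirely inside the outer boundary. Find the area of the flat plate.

Outer boundary:
Cross-terms: -50, -95, -36, -27, -39, 40  ⇒  Σ = -207
Area = |Σ|/2 = 103.5.
Hole:
Σ = (-8) + (24) + (22) + (-24) = 14
Area = |Σ|/2 = 7.
Net area = 103.5 − 7 = 96.5.

96.5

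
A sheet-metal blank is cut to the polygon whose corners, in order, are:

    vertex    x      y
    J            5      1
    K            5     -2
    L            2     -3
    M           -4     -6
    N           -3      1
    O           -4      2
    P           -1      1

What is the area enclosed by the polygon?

41

Σ = (-15) + (-11) + (-24) + (-22) + (-2) + (-2) + (-6) = -82
Area = |Σ|/2 = 41.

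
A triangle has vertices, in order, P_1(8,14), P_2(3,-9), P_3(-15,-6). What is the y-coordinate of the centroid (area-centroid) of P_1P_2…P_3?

-1/3

Apply the surveyor's formula. First the cross-terms c_i = x_i·y_{i+1} − x_{i+1}·y_i:
  -114, -153, -162  ⇒  2A = -429, A = -214.5.
Then Σ (y_i + y_{i+1})·c_i = 429, so ȳ = 429 / (6·(-214.5)) = -1/3.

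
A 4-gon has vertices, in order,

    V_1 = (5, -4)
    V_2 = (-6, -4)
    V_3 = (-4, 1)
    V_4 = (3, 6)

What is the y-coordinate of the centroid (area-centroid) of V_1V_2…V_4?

Apply the shoelace (surveyor's) formula. First the cross-terms c_i = x_i·y_{i+1} − x_{i+1}·y_i:
  -44, -22, -27, -42  ⇒  2A = -135, A = -67.5.
Then Σ (y_i + y_{i+1})·c_i = 145, so ȳ = 145 / (6·(-67.5)) = -29/81.

-29/81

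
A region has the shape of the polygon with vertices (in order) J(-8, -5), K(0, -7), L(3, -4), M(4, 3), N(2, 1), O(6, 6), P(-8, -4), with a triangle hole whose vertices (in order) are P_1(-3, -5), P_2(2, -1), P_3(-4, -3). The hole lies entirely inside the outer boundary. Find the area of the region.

Outer boundary:
Apply Gauss's area formula: 2A = Σ (x_i·y_{i+1} − x_{i+1}·y_i), indices taken mod 7.
Σ = (56) + (21) + (25) + (-2) + (6) + (24) + (8) = 138
Area = |Σ|/2 = 69.
Hole:
Apply the surveyor's formula: 2A = Σ (x_i·y_{i+1} − x_{i+1}·y_i), indices taken mod 3.
P_1→P_2: (-3)(-1) − (2)(-5) = 13
P_2→P_3: (2)(-3) − (-4)(-1) = -10
P_3→P_1: (-4)(-5) − (-3)(-3) = 11
Σ = 14
Area = |Σ|/2 = 7.
Net area = 69 − 7 = 62.

62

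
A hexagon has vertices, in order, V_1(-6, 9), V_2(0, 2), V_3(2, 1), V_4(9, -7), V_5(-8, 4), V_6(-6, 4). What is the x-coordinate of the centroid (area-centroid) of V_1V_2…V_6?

Apply the surveyor's formula. First the cross-terms c_i = x_i·y_{i+1} − x_{i+1}·y_i:
  -12, -4, -23, -20, -8, -30  ⇒  2A = -97, A = -48.5.
Then Σ (x_i + x_{i+1})·c_i = 263, so x̄ = 263 / (6·(-48.5)) = -263/291.

-263/291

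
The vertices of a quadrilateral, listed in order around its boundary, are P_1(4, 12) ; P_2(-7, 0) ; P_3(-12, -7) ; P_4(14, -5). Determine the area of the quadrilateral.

P_1→P_2: (4)(0) − (-7)(12) = 84
P_2→P_3: (-7)(-7) − (-12)(0) = 49
P_3→P_4: (-12)(-5) − (14)(-7) = 158
P_4→P_1: (14)(12) − (4)(-5) = 188
Σ = 479
Area = |Σ|/2 = 239.5.

239.5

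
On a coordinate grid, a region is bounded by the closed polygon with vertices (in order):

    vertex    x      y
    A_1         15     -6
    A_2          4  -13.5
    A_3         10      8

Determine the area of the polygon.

Cross-terms: -178.5, 167, -180  ⇒  Σ = -191.5
Area = |Σ|/2 = 95.75.

95.75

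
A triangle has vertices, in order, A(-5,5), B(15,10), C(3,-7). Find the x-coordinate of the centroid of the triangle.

13/3

Apply the shoelace formula. First the cross-terms c_i = x_i·y_{i+1} − x_{i+1}·y_i:
  -125, -135, -20  ⇒  2A = -280, A = -140.
Then Σ (x_i + x_{i+1})·c_i = -3640, so x̄ = -3640 / (6·(-140)) = 13/3.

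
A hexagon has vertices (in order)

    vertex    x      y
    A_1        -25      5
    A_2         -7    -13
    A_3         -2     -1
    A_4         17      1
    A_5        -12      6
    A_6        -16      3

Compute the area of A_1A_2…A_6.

262.5

Σ = (360) + (-19) + (15) + (114) + (60) + (-5) = 525
Area = |Σ|/2 = 262.5.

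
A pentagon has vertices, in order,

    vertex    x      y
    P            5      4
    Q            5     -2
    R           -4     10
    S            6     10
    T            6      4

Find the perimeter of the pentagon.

|PQ| = √((0)² + (-6)²) = √36 = 6
|QR| = √((-9)² + (12)²) = √225 = 15
|RS| = √((10)² + (0)²) = √100 = 10
|ST| = √((0)² + (-6)²) = √36 = 6
|TP| = √((-1)² + (0)²) = √1 = 1
Perimeter = 6 + 15 + 10 + 6 + 1 = 38.

38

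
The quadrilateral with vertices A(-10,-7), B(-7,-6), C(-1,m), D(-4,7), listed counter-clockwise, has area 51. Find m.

Write out the shoelace sum; only the two edges meeting at C involve m:
2·Area = [((-7)·m − (-1)·(-6)) + ((-1)·7 − (-4)·m)] + 109
       = -3·m + 96 = 102
⇒ m = -2.

-2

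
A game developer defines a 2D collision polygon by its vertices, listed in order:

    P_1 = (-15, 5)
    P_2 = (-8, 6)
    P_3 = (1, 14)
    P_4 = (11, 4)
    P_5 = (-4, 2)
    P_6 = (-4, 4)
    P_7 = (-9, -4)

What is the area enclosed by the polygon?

170.5

Apply the shoelace formula: 2A = Σ (x_i·y_{i+1} − x_{i+1}·y_i), indices taken mod 7.
P_1→P_2: (-15)(6) − (-8)(5) = -50
P_2→P_3: (-8)(14) − (1)(6) = -118
P_3→P_4: (1)(4) − (11)(14) = -150
P_4→P_5: (11)(2) − (-4)(4) = 38
P_5→P_6: (-4)(4) − (-4)(2) = -8
P_6→P_7: (-4)(-4) − (-9)(4) = 52
P_7→P_1: (-9)(5) − (-15)(-4) = -105
Σ = -341
Area = |Σ|/2 = 170.5.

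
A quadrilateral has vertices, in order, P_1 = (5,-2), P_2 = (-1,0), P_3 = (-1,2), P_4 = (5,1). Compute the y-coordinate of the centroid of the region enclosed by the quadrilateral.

Apply the surveyor's formula. First the cross-terms c_i = x_i·y_{i+1} − x_{i+1}·y_i:
  -2, -2, -11, -15  ⇒  2A = -30, A = -15.
Then Σ (y_i + y_{i+1})·c_i = -18, so ȳ = -18 / (6·(-15)) = 0.2.

0.2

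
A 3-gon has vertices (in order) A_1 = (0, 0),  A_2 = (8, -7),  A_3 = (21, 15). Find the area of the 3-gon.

Σ = (0) + (267) + (0) = 267
Area = |Σ|/2 = 133.5.

133.5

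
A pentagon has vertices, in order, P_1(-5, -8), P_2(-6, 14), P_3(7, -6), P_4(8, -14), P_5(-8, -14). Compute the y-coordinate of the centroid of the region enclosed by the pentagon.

-310/69

Apply the shoelace (surveyor's) formula. First the cross-terms c_i = x_i·y_{i+1} − x_{i+1}·y_i:
  -118, -62, -50, -224, -6  ⇒  2A = -460, A = -230.
Then Σ (y_i + y_{i+1})·c_i = 6200, so ȳ = 6200 / (6·(-230)) = -310/69.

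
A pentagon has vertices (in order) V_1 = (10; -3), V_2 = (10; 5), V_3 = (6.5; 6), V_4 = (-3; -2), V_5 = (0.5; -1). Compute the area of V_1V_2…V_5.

V_1→V_2: (10)(5) − (10)(-3) = 80
V_2→V_3: (10)(6) − (6.5)(5) = 27.5
V_3→V_4: (6.5)(-2) − (-3)(6) = 5
V_4→V_5: (-3)(-1) − (0.5)(-2) = 4
V_5→V_1: (0.5)(-3) − (10)(-1) = 8.5
Σ = 125
Area = |Σ|/2 = 62.5.

62.5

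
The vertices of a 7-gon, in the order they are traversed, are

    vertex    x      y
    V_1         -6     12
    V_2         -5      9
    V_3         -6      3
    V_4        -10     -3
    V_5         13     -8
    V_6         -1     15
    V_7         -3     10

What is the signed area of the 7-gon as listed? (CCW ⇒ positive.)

229

Σ = (6) + (39) + (48) + (119) + (187) + (35) + (24) = 458
Signed area = Σ/2 = 229 (positive ⇒ counter-clockwise traversal).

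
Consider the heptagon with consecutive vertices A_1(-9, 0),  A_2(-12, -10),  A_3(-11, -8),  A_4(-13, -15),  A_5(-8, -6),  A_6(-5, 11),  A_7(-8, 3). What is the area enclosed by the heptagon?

38.5

Σ = (90) + (-14) + (61) + (-42) + (-118) + (73) + (27) = 77
Area = |Σ|/2 = 38.5.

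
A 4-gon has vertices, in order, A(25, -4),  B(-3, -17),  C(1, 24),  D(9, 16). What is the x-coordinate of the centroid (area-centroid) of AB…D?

1097/141

Apply Gauss's area formula. First the cross-terms c_i = x_i·y_{i+1} − x_{i+1}·y_i:
  -437, -55, -200, -436  ⇒  2A = -1128, A = -564.
Then Σ (x_i + x_{i+1})·c_i = -26328, so x̄ = -26328 / (6·(-564)) = 1097/141.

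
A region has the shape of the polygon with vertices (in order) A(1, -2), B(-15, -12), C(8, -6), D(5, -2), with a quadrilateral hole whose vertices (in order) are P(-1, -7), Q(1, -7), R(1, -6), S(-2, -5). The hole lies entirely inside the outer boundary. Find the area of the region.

71.5

Outer boundary:
Apply the shoelace (surveyor's) formula: 2A = Σ (x_i·y_{i+1} − x_{i+1}·y_i), indices taken mod 4.
Σ = (-42) + (186) + (14) + (-8) = 150
Area = |Σ|/2 = 75.
Hole:
Apply the shoelace (surveyor's) formula: 2A = Σ (x_i·y_{i+1} − x_{i+1}·y_i), indices taken mod 4.
P→Q: (-1)(-7) − (1)(-7) = 14
Q→R: (1)(-6) − (1)(-7) = 1
R→S: (1)(-5) − (-2)(-6) = -17
S→P: (-2)(-7) − (-1)(-5) = 9
Σ = 7
Area = |Σ|/2 = 3.5.
Net area = 75 − 3.5 = 71.5.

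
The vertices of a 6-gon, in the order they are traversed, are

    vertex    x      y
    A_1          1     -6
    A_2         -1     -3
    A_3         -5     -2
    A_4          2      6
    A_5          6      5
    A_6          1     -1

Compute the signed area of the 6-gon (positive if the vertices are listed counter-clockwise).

Apply the surveyor's formula: 2A = Σ (x_i·y_{i+1} − x_{i+1}·y_i), indices taken mod 6.
A_1→A_2: (1)(-3) − (-1)(-6) = -9
A_2→A_3: (-1)(-2) − (-5)(-3) = -13
A_3→A_4: (-5)(6) − (2)(-2) = -26
A_4→A_5: (2)(5) − (6)(6) = -26
A_5→A_6: (6)(-1) − (1)(5) = -11
A_6→A_1: (1)(-6) − (1)(-1) = -5
Σ = -90
Signed area = Σ/2 = -45 (negative ⇒ clockwise traversal).

-45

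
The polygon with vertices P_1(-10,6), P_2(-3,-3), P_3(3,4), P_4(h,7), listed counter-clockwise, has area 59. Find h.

-9

Write out the shoelace sum; only the two edges meeting at P_4 involve h:
2·Area = [(3·7 − h·4) + (h·6 − (-10)·7)] + 45
       = 2·h + 136 = 118
⇒ h = -9.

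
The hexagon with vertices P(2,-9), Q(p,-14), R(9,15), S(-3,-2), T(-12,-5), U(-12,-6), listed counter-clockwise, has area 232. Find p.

9

Write out the shoelace sum; only the two edges meeting at Q involve p:
2·Area = [(2·(-14) − p·(-9)) + (p·15 − 9·(-14))] + 150
       = 24·p + 248 = 464
⇒ p = 9.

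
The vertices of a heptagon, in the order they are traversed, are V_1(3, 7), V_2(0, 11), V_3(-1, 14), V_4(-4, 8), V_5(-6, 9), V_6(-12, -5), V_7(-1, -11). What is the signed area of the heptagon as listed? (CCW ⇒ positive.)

197.5

Cross-terms: 33, 11, 48, 12, 138, 127, 26  ⇒  Σ = 395
Signed area = Σ/2 = 197.5 (positive ⇒ counter-clockwise traversal).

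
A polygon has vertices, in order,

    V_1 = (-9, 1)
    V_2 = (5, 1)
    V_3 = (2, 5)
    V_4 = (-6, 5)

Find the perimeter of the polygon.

32

|V_1V_2| = √((14)² + (0)²) = √196 = 14
|V_2V_3| = √((-3)² + (4)²) = √25 = 5
|V_3V_4| = √((-8)² + (0)²) = √64 = 8
|V_4V_1| = √((-3)² + (-4)²) = √25 = 5
Perimeter = 14 + 5 + 8 + 5 = 32.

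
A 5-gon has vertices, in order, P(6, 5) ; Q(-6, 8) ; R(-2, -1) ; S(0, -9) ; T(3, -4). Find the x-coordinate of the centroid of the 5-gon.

Apply the shoelace (surveyor's) formula. First the cross-terms c_i = x_i·y_{i+1} − x_{i+1}·y_i:
  78, 22, 18, 27, 39  ⇒  2A = 184, A = 92.
Then Σ (x_i + x_{i+1})·c_i = 220, so x̄ = 220 / (6·92) = 55/138.

55/138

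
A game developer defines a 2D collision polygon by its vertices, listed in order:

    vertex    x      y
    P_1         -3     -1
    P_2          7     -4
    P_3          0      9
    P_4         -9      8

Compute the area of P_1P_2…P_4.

98

Apply the shoelace formula: 2A = Σ (x_i·y_{i+1} − x_{i+1}·y_i), indices taken mod 4.
Cross-terms: 19, 63, 81, 33  ⇒  Σ = 196
Area = |Σ|/2 = 98.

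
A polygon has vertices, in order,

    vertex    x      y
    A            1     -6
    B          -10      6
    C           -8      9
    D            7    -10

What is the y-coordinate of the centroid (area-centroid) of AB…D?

15/37

Apply the surveyor's formula. First the cross-terms c_i = x_i·y_{i+1} − x_{i+1}·y_i:
  -54, -42, 17, -32  ⇒  2A = -111, A = -55.5.
Then Σ (y_i + y_{i+1})·c_i = -135, so ȳ = -135 / (6·(-55.5)) = 15/37.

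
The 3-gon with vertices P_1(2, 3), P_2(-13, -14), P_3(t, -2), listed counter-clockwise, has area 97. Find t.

Write out the shoelace sum; only the two edges meeting at P_3 involve t:
2·Area = [((-13)·(-2) − t·(-14)) + (t·3 − 2·(-2))] + 11
       = 17·t + 41 = 194
⇒ t = 9.

9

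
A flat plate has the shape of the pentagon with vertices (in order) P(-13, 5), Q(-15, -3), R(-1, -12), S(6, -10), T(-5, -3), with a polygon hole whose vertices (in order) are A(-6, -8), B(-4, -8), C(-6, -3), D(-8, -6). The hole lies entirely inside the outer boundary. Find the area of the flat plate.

110.5

Outer boundary:
Σ = (114) + (177) + (82) + (-68) + (-64) = 241
Area = |Σ|/2 = 120.5.
Hole:
Cross-terms: 16, -36, 12, 28  ⇒  Σ = 20
Area = |Σ|/2 = 10.
Net area = 120.5 − 10 = 110.5.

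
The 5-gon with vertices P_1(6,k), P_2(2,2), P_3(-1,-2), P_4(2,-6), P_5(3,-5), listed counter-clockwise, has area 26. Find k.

The doubled signed area Σ (x_i y_{i+1} − x_{i+1} y_i) is linear in k.
With k=0 it equals 58; the coefficient of k is 1 (from the two edges through P_1).
So 1·k + 58 = 2·26 = 52 ⇒ k = -6.

-6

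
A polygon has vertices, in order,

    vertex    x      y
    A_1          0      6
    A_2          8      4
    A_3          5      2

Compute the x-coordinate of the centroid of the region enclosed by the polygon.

13/3

Apply the surveyor's formula. First the cross-terms c_i = x_i·y_{i+1} − x_{i+1}·y_i:
  -48, -4, 30  ⇒  2A = -22, A = -11.
Then Σ (x_i + x_{i+1})·c_i = -286, so x̄ = -286 / (6·(-11)) = 13/3.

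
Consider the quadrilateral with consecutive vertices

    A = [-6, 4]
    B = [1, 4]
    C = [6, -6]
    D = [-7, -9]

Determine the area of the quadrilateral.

A→B: (-6)(4) − (1)(4) = -28
B→C: (1)(-6) − (6)(4) = -30
C→D: (6)(-9) − (-7)(-6) = -96
D→A: (-7)(4) − (-6)(-9) = -82
Σ = -236
Area = |Σ|/2 = 118.

118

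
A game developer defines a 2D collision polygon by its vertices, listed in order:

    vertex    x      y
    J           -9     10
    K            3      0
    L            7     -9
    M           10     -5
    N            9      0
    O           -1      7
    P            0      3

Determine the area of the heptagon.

65

Apply the shoelace formula: 2A = Σ (x_i·y_{i+1} − x_{i+1}·y_i), indices taken mod 7.
J→K: (-9)(0) − (3)(10) = -30
K→L: (3)(-9) − (7)(0) = -27
L→M: (7)(-5) − (10)(-9) = 55
M→N: (10)(0) − (9)(-5) = 45
N→O: (9)(7) − (-1)(0) = 63
O→P: (-1)(3) − (0)(7) = -3
P→J: (0)(10) − (-9)(3) = 27
Σ = 130
Area = |Σ|/2 = 65.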